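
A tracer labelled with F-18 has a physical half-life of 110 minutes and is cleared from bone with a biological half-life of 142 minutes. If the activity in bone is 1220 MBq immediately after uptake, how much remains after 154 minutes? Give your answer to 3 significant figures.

1/t_eff = 1/t_phys + 1/t_biol = 1/110 + 1/142 = 0.016133 per minute.
t_eff = 110 × 142 / (110 + 142) ≈ 61.984 minutes.
Remaining = 1220 × (1/2)^(154/61.984) = 1220 × (1/2)^2.4845 ≈ 218 MBq.

218 MBq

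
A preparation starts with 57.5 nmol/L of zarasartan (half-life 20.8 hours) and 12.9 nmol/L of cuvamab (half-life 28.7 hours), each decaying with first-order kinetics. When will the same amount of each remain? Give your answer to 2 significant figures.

160 hours

Set 57.5·(1/2)^(t/20.8) = 12.9·(1/2)^(t/28.7).
Taking log₂: log₂(57.5/12.9) = t·(1/20.8 − 1/28.7).
log₂(4.4574) = 2.1562; 1/20.8 − 1/28.7 = 0.013234.
t = 2.1562 / 0.013234 ≈ 162.93 hours.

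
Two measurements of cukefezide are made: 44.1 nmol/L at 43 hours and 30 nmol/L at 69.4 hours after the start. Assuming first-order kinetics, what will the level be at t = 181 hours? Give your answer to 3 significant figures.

5.89 nmol/L

Over Δt = 69.4 − 43 = 26.4 hours, the level fell by a factor of 44.1/30 ≈ 1.47.
n = log₂(1.47) ≈ 0.55582 half-lives, so t½ = 26.4/0.55582 ≈ 47.498 hours.
From t = 69.4 to t = 181: 30 × (1/2)^((181−69.4)/47.498) ≈ 5.8861 nmol/L.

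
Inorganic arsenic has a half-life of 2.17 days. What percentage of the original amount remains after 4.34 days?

25%

n = 4.34/2.17 ≈ 2 half-lives.
Fraction remaining = (1/2)^2 ≈ 0.25, i.e. 25%.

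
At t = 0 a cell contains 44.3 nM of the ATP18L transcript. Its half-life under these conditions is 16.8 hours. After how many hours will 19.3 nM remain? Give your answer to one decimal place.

20.1 hours

Fraction remaining = 19.3/44.3 ≈ 0.43567.
n = log₂(44.3/19.3) = ln(2.2953)/ln 2 ≈ 1.1987 half-lives.
t = n × t½ = 1.1987 × 16.8 ≈ 20.138 hours.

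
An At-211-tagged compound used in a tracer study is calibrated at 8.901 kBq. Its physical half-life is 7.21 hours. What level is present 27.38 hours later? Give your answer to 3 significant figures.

Number of half-lives: n = 27.38/7.21 ≈ 3.7975.
Remaining = 8.901 × (1/2)^3.7975 = 8.901 × 0.071918 ≈ 0.64014 kBq.

0.640 kBq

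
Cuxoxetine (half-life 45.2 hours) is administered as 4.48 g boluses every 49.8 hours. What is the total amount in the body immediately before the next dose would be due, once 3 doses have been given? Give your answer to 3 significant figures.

3.51 g

The 3 doses were given 149.4, 99.6, 49.8 hours ago.
Total = 4.48·(1/2)^(149.4/45.2) + 4.48·(1/2)^(99.6/45.2) + 4.48·(1/2)^(49.8/45.2)
      = 0.45319 + 0.97263 + 2.0874 ≈ 3.5132 g.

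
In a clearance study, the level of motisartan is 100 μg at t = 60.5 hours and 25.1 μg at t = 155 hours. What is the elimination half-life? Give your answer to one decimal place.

47.4 hours

Over Δt = 155 − 60.5 = 94.5 hours, the level fell by a factor of 100/25.1 ≈ 3.9841.
n = log₂(3.9841) ≈ 1.9942 half-lives, so t½ = 94.5/1.9942 ≈ 47.386 hours.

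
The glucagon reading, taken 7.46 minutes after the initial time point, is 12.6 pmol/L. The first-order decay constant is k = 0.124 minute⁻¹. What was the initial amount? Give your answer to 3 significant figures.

31.8 pmol/L

t½ = ln 2 / k = 0.69315 / 0.124 ≈ 5.5899 minutes.
Number of half-lives elapsed: n = 7.46/5.5899 ≈ 1.3346.
A₀ = A × 2^n = 12.6 × 2^1.3346 = 12.6 × 2.522 ≈ 31.777 pmol/L.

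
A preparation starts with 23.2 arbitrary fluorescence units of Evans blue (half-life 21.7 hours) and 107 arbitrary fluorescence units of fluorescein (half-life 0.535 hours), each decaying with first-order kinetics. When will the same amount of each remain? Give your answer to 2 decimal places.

Set 23.2·(1/2)^(t/21.7) = 107·(1/2)^(t/0.535).
Taking log₂: log₂(23.2/107) = t·(1/21.7 − 1/0.535).
log₂(0.21682) = -2.2054; 1/21.7 − 1/0.535 = -1.8231.
t = -2.2054 / -1.8231 ≈ 1.2097 hours.

1.21 hours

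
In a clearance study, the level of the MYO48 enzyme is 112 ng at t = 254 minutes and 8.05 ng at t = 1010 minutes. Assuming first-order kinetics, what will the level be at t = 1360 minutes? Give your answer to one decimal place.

2.4 ng

Over Δt = 1010 − 254 = 756 minutes, the level fell by a factor of 112/8.05 ≈ 13.913.
n = log₂(13.913) ≈ 3.7984 half-lives, so t½ = 756/3.7984 ≈ 199.03 minutes.
From t = 1010 to t = 1360: 8.05 × (1/2)^((1360−1010)/199.03) ≈ 2.3792 ng.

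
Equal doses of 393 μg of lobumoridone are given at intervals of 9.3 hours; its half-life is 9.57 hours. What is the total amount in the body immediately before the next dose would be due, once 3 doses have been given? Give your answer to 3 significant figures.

355 μg

The 3 doses were given 27.9, 18.6, 9.3 hours ago.
Total = 393·(1/2)^(27.9/9.57) + 393·(1/2)^(18.6/9.57) + 393·(1/2)^(9.3/9.57)
      = 52.093 + 102.17 + 200.38 ≈ 354.64 μg.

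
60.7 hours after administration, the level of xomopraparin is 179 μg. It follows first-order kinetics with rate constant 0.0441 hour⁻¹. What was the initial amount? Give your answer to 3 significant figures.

t½ = ln 2 / k = 0.69315 / 0.0441 ≈ 15.718 hours.
Number of half-lives elapsed: n = 60.7/15.718 ≈ 3.8619.
A₀ = A × 2^n = 179 × 2^3.8619 = 179 × 14.54 ≈ 2602.6 μg.

2600 μg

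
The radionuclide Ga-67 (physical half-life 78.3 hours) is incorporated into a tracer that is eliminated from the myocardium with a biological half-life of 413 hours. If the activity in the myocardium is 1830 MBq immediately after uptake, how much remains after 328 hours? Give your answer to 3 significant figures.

57.9 MBq

1/t_eff = 1/t_phys + 1/t_biol = 1/78.3 + 1/413 = 0.015193 per hour.
t_eff = 78.3 × 413 / (78.3 + 413) ≈ 65.821 hours.
Remaining = 1830 × (1/2)^(328/65.821) = 1830 × (1/2)^4.9832 ≈ 57.857 MBq.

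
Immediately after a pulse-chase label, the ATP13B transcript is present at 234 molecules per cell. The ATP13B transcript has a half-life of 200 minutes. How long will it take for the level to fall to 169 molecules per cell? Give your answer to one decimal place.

Fraction remaining = 169/234 ≈ 0.72222.
n = log₂(234/169) = ln(1.3846)/ln 2 ≈ 0.46949 half-lives.
t = n × t½ = 0.46949 × 200 ≈ 93.897 minutes.

93.9 minutes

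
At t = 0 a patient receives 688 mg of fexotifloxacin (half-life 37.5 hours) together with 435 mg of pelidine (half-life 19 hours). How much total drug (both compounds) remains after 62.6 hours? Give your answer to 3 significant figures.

fexotifloxacin: 688 × (1/2)^(62.6/37.5) = 688 × (1/2)^1.6693 ≈ 216.31 mg.
pelidine: 435 × (1/2)^(62.6/19) = 435 × (1/2)^3.2947 ≈ 44.328 mg.
Total = 216.31 + 44.328 ≈ 260.63 mg.

261 mg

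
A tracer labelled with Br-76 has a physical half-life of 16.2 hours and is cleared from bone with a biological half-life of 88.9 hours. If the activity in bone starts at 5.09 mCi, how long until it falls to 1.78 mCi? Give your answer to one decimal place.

1/t_eff = 1/t_phys + 1/t_biol = 1/16.2 + 1/88.9 = 0.072977 per hour.
t_eff = 16.2 × 88.9 / (16.2 + 88.9) ≈ 13.703 hours.
n = log₂(5.09/1.78) ≈ 1.5158; t = 1.5158 × 13.703 ≈ 20.771 hours.

20.8 hours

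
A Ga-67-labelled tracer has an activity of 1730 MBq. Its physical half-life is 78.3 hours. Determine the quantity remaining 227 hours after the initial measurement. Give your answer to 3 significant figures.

232 MBq

Number of half-lives: n = 227/78.3 ≈ 2.8991.
Remaining = 1730 × (1/2)^2.8991 = 1730 × 0.13405 ≈ 231.91 MBq.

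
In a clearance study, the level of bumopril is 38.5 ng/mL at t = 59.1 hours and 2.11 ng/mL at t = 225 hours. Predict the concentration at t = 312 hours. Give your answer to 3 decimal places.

Over Δt = 225 − 59.1 = 165.9 hours, the level fell by a factor of 38.5/2.11 ≈ 18.246.
n = log₂(18.246) ≈ 4.1895 half-lives, so t½ = 165.9/4.1895 ≈ 39.599 hours.
From t = 225 to t = 312: 2.11 × (1/2)^((312−225)/39.599) ≈ 0.46016 ng/mL.

0.460 ng/mL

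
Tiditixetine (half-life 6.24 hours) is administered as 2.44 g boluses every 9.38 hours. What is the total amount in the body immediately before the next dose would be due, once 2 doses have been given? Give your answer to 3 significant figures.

The 2 doses were given 18.76, 9.38 hours ago.
Total = 2.44·(1/2)^(18.76/6.24) + 2.44·(1/2)^(9.38/6.24)
      = 0.30365 + 0.86076 ≈ 1.1644 g.

1.16 g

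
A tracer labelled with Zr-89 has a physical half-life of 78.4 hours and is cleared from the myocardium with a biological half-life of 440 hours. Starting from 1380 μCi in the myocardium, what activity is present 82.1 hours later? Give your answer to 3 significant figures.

587 μCi

1/t_eff = 1/t_phys + 1/t_biol = 1/78.4 + 1/440 = 0.015028 per hour.
t_eff = 78.4 × 440 / (78.4 + 440) ≈ 66.543 hours.
Remaining = 1380 × (1/2)^(82.1/66.543) = 1380 × (1/2)^1.2338 ≈ 586.78 μCi.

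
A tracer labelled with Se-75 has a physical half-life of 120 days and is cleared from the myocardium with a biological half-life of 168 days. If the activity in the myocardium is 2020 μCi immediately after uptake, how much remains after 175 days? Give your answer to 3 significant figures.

1/t_eff = 1/t_phys + 1/t_biol = 1/120 + 1/168 = 0.014286 per day.
t_eff = 120 × 168 / (120 + 168) ≈ 70 days.
Remaining = 2020 × (1/2)^(175/70) = 2020 × (1/2)^2.5 ≈ 357.09 μCi.

357 μCi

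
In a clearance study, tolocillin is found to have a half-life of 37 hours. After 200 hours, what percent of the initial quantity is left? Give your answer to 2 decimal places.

2.36%

n = 200/37 ≈ 5.4054 half-lives.
Fraction remaining = (1/2)^5.4054 ≈ 0.023595, i.e. 2.3595%.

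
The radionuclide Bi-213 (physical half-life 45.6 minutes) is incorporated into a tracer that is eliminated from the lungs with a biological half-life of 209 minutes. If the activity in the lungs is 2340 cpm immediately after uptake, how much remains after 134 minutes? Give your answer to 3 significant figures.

1/t_eff = 1/t_phys + 1/t_biol = 1/45.6 + 1/209 = 0.026715 per minute.
t_eff = 45.6 × 209 / (45.6 + 209) ≈ 37.433 minutes.
Remaining = 2340 × (1/2)^(134/37.433) = 2340 × (1/2)^3.5797 ≈ 195.71 cpm.

196 cpm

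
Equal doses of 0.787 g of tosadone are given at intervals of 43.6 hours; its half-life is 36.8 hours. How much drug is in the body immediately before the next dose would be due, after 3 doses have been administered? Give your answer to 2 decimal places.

0.57 g

The 3 doses were given 130.8, 87.2, 43.6 hours ago.
Total = 0.787·(1/2)^(130.8/36.8) + 0.787·(1/2)^(87.2/36.8) + 0.787·(1/2)^(43.6/36.8)
      = 0.06699 + 0.15229 + 0.34619 ≈ 0.56547 g.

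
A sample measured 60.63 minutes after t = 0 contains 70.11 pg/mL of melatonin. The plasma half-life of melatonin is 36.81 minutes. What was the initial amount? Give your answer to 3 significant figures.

220 pg/mL

Number of half-lives elapsed: n = 60.63/36.81 ≈ 1.6471.
A₀ = A × 2^n = 70.11 × 2^1.6471 = 70.11 × 3.132 ≈ 219.59 pg/mL.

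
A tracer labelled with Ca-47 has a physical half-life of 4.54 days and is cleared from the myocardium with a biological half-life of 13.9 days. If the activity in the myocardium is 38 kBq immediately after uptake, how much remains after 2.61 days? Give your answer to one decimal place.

22.4 kBq

1/t_eff = 1/t_phys + 1/t_biol = 1/4.54 + 1/13.9 = 0.29221 per day.
t_eff = 4.54 × 13.9 / (4.54 + 13.9) ≈ 3.4222 days.
Remaining = 38 × (1/2)^(2.61/3.4222) = 38 × (1/2)^0.76266 ≈ 22.398 kBq.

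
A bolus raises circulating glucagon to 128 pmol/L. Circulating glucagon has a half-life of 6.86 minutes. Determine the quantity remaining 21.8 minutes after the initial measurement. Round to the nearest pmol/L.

Number of half-lives: n = 21.8/6.86 ≈ 3.1778.
Remaining = 128 × (1/2)^3.1778 = 128 × 0.1105 ≈ 14.144 pmol/L.

14 pmol/L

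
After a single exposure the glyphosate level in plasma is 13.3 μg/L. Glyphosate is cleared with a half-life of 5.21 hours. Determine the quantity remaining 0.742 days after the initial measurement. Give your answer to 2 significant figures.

1.2 μg/L

Convert the elapsed time: 0.742 days = 17.808 hours.
Number of half-lives: n = 17.808/5.21 ≈ 3.418.
Remaining = 13.3 × (1/2)^3.418 = 13.3 × 0.093555 ≈ 1.2443 μg/L.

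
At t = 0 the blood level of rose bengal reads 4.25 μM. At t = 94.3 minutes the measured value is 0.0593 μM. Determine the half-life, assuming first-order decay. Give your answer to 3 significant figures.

A/A₀ = 0.0593/4.25 ≈ 0.013953.
n = log₂(71.669) ≈ 6.1633 half-lives elapsed in 94.3 minutes.
t½ = 94.3/6.1633 ≈ 15.3 minutes.

15.3 minutes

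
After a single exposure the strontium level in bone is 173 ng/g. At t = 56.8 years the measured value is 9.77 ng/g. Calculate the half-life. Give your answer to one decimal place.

A/A₀ = 9.77/173 ≈ 0.056474.
n = log₂(17.707) ≈ 4.1463 half-lives elapsed in 56.8 years.
t½ = 56.8/4.1463 ≈ 13.699 years.

13.7 years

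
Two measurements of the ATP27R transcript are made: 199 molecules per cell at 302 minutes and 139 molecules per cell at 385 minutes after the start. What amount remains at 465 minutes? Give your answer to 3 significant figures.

98.4 molecules per cell

Over Δt = 385 − 302 = 83 minutes, the level fell by a factor of 199/139 ≈ 1.4317.
n = log₂(1.4317) ≈ 0.51768 half-lives, so t½ = 83/0.51768 ≈ 160.33 minutes.
From t = 385 to t = 465: 139 × (1/2)^((465−385)/160.33) ≈ 98.358 molecules per cell.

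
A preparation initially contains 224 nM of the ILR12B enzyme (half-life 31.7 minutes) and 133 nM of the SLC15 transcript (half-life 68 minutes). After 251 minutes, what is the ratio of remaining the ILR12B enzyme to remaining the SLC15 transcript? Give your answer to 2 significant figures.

ILR12B enzyme: 224 × (1/2)^(251/31.7) = 224 × (1/2)^7.918 ≈ 0.92619 nM.
SLC15 transcript: 133 × (1/2)^(251/68) = 133 × (1/2)^3.6912 ≈ 10.297 nM.
Ratio ≈ 0.92619 / 10.297 ≈ 0.08995.

0.090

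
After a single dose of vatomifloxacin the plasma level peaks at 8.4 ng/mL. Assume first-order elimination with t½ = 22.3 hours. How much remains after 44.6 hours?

2.1 ng/mL

Elapsed time is 2 half-lives (44.6/22.3).
Each half-life halves the amount: 8.4 × (1/2)^2 = 8.4/4 = 2.1 ng/mL.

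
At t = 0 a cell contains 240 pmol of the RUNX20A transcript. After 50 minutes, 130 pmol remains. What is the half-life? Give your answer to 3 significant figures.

A/A₀ = 130/240 ≈ 0.54167.
n = log₂(1.8462) ≈ 0.88452 half-lives elapsed in 50 minutes.
t½ = 50/0.88452 ≈ 56.528 minutes.

56.5 minutes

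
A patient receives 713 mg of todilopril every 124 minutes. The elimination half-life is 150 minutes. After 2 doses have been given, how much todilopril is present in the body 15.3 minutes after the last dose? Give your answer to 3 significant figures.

1040 mg

The 2 doses were given 139.3, 15.3 minutes ago.
Total = 713·(1/2)^(139.3/150) + 713·(1/2)^(15.3/150)
      = 374.57 + 664.33 ≈ 1038.9 mg.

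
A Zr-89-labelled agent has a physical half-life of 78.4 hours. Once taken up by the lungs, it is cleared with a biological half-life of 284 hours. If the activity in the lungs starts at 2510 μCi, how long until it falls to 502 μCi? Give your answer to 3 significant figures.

143 hours

1/t_eff = 1/t_phys + 1/t_biol = 1/78.4 + 1/284 = 0.016276 per hour.
t_eff = 78.4 × 284 / (78.4 + 284) ≈ 61.439 hours.
n = log₂(2510/502) ≈ 2.3219; t = 2.3219 × 61.439 ≈ 142.66 hours.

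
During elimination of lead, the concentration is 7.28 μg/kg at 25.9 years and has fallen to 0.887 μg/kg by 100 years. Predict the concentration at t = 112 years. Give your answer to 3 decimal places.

Over Δt = 100 − 25.9 = 74.1 years, the level fell by a factor of 7.28/0.887 ≈ 8.2074.
n = log₂(8.2074) ≈ 3.0369 half-lives, so t½ = 74.1/3.0369 ≈ 24.4 years.
From t = 100 to t = 112: 0.887 × (1/2)^((112−100)/24.4) ≈ 0.63077 μg/kg.

0.631 μg/kg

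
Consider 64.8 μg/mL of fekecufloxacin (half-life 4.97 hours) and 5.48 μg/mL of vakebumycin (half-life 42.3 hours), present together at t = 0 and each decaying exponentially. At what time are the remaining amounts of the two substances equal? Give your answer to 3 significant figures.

20.1 hours

Set 64.8·(1/2)^(t/4.97) = 5.48·(1/2)^(t/42.3).
Taking log₂: log₂(64.8/5.48) = t·(1/4.97 − 1/42.3).
log₂(11.825) = 3.5637; 1/4.97 − 1/42.3 = 0.17757.
t = 3.5637 / 0.17757 ≈ 20.07 hours.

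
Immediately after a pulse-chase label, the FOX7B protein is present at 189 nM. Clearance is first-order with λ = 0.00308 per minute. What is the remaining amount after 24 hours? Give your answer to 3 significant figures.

2.24 nM

t½ = ln 2 / λ = 0.69315 / 0.00308 ≈ 225.05 minutes.
Convert the elapsed time: 24 hours = 1440 minutes.
Number of half-lives: n = 1440/225.05 ≈ 6.3986.
Remaining = 189 × (1/2)^6.3986 = 189 × 0.011853 ≈ 2.2402 nM.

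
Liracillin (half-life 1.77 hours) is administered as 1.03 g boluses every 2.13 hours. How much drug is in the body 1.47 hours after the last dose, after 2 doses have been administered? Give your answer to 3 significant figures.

0.831 g

The 2 doses were given 3.6, 1.47 hours ago.
Total = 1.03·(1/2)^(3.6/1.77) + 1.03·(1/2)^(1.47/1.77)
      = 0.25152 + 0.5792 ≈ 0.83072 g.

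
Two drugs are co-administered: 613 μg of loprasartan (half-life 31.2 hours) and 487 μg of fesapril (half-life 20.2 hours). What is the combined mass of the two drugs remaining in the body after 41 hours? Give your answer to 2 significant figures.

370 μg

loprasartan: 613 × (1/2)^(41/31.2) = 613 × (1/2)^1.3141 ≈ 246.53 μg.
fesapril: 487 × (1/2)^(41/20.2) = 487 × (1/2)^2.0297 ≈ 119.27 μg.
Total = 246.53 + 119.27 ≈ 365.8 μg.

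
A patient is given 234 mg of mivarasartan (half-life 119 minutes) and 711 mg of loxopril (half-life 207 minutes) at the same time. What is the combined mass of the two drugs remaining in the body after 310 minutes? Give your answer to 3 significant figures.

290 mg

mivarasartan: 234 × (1/2)^(310/119) = 234 × (1/2)^2.605 ≈ 38.461 mg.
loxopril: 711 × (1/2)^(310/207) = 711 × (1/2)^1.4976 ≈ 251.8 mg.
Total = 38.461 + 251.8 ≈ 290.26 mg.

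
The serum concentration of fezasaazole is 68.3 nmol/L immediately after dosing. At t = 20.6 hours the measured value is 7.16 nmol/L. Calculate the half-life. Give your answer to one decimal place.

6.3 hours

A/A₀ = 7.16/68.3 ≈ 0.10483.
n = log₂(9.5391) ≈ 3.2539 half-lives elapsed in 20.6 hours.
t½ = 20.6/3.2539 ≈ 6.331 hours.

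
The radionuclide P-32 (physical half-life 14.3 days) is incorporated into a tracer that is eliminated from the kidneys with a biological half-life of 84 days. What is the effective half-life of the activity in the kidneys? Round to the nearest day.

1/t_eff = 1/t_phys + 1/t_biol = 1/14.3 + 1/84 = 0.081835 per day.
t_eff = 14.3 × 84 / (14.3 + 84) ≈ 12.22 days.

12 days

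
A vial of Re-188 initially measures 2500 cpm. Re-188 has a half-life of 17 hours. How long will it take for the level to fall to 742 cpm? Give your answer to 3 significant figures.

29.8 hours

Fraction remaining = 742/2500 ≈ 0.2968.
n = log₂(2500/742) = ln(3.3693)/ln 2 ≈ 1.7524 half-lives.
t = n × t½ = 1.7524 × 17 ≈ 29.791 hours.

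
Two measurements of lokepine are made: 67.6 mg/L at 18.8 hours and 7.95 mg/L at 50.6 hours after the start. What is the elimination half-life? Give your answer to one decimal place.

Over Δt = 50.6 − 18.8 = 31.8 hours, the level fell by a factor of 67.6/7.95 ≈ 8.5031.
n = log₂(8.5031) ≈ 3.088 half-lives, so t½ = 31.8/3.088 ≈ 10.298 hours.

10.3 hours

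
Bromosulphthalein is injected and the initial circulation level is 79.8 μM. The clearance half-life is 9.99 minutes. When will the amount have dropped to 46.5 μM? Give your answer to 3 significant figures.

Fraction remaining = 46.5/79.8 ≈ 0.58271.
n = log₂(79.8/46.5) = ln(1.7161)/ln 2 ≈ 0.77916 half-lives.
t = n × t½ = 0.77916 × 9.99 ≈ 7.7838 minutes.

7.78 minutes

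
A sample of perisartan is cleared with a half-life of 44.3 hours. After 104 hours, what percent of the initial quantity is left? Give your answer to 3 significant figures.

n = 104/44.3 ≈ 2.3476 half-lives.
Fraction remaining = (1/2)^2.3476 ≈ 0.19647, i.e. 19.647%.

19.6%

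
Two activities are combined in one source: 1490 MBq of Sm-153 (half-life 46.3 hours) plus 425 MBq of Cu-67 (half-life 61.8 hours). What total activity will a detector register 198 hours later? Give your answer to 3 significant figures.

123 MBq

Sm-153: 1490 × (1/2)^(198/46.3) = 1490 × (1/2)^4.2765 ≈ 76.885 MBq.
Cu-67: 425 × (1/2)^(198/61.8) = 425 × (1/2)^3.2039 ≈ 46.124 MBq.
Total = 76.885 + 46.124 ≈ 123.01 MBq.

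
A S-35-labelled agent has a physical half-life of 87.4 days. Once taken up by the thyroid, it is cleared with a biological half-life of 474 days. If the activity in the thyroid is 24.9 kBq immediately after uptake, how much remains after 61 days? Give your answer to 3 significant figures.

1/t_eff = 1/t_phys + 1/t_biol = 1/87.4 + 1/474 = 0.013551 per day.
t_eff = 87.4 × 474 / (87.4 + 474) ≈ 73.793 days.
Remaining = 24.9 × (1/2)^(61/73.793) = 24.9 × (1/2)^0.82663 ≈ 14.04 kBq.

14.0 kBq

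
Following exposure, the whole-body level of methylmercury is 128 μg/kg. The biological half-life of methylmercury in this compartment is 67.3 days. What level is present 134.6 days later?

32 μg/kg

Elapsed time is 2 half-lives (134.6/67.3).
Each half-life halves the amount: 128 × (1/2)^2 = 128/4 = 32 μg/kg.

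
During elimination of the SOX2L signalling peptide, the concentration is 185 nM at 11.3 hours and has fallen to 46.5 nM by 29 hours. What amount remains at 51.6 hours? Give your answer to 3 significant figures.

Over Δt = 29 − 11.3 = 17.7 hours, the level fell by a factor of 185/46.5 ≈ 3.9785.
n = log₂(3.9785) ≈ 1.9922 half-lives, so t½ = 17.7/1.9922 ≈ 8.8845 hours.
From t = 29 to t = 51.6: 46.5 × (1/2)^((51.6−29)/8.8845) ≈ 7.9746 nM.

7.97 nM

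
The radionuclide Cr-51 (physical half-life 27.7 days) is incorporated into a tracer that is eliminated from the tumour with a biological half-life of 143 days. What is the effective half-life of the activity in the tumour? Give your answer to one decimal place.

23.2 days

1/t_eff = 1/t_phys + 1/t_biol = 1/27.7 + 1/143 = 0.043094 per day.
t_eff = 27.7 × 143 / (27.7 + 143) ≈ 23.205 days.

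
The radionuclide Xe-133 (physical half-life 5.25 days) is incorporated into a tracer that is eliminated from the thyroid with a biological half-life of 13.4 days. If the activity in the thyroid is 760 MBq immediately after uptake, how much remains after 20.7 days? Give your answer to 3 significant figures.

1/t_eff = 1/t_phys + 1/t_biol = 1/5.25 + 1/13.4 = 0.2651 per day.
t_eff = 5.25 × 13.4 / (5.25 + 13.4) ≈ 3.7721 days.
Remaining = 760 × (1/2)^(20.7/3.7721) = 760 × (1/2)^5.4876 ≈ 16.938 MBq.

16.9 MBq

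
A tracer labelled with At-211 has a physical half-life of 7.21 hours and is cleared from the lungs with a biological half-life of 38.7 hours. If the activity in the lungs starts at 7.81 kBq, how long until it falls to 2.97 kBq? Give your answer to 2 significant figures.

8.5 hours

1/t_eff = 1/t_phys + 1/t_biol = 1/7.21 + 1/38.7 = 0.16454 per hour.
t_eff = 7.21 × 38.7 / (7.21 + 38.7) ≈ 6.0777 hours.
n = log₂(7.81/2.97) ≈ 1.3949; t = 1.3949 × 6.0777 ≈ 8.4775 hours.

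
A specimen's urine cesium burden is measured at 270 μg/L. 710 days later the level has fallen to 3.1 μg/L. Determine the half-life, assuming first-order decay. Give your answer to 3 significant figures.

A/A₀ = 3.1/270 ≈ 0.011481.
n = log₂(87.097) ≈ 6.4445 half-lives elapsed in 710 days.
t½ = 710/6.4445 ≈ 110.17 days.

110 days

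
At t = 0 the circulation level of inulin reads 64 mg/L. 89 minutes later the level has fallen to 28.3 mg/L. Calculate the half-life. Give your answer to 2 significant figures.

A/A₀ = 28.3/64 ≈ 0.44219.
n = log₂(2.2615) ≈ 1.1773 half-lives elapsed in 89 minutes.
t½ = 89/1.1773 ≈ 75.599 minutes.

76 minutes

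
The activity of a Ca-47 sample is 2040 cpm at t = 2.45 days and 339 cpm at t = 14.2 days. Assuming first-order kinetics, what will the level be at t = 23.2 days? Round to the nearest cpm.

86 cpm

Over Δt = 14.2 − 2.45 = 11.75 days, the level fell by a factor of 2040/339 ≈ 6.0177.
n = log₂(6.0177) ≈ 2.5892 half-lives, so t½ = 11.75/2.5892 ≈ 4.5381 days.
From t = 14.2 to t = 23.2: 339 × (1/2)^((23.2−14.2)/4.5381) ≈ 85.741 cpm.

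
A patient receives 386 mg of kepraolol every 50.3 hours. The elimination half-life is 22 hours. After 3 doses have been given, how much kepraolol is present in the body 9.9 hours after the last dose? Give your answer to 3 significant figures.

352 mg

The 3 doses were given 110.5, 60.2, 9.9 hours ago.
Total = 386·(1/2)^(110.5/22) + 386·(1/2)^(60.2/22) + 386·(1/2)^(9.9/22)
      = 11.874 + 57.924 + 282.57 ≈ 352.37 mg.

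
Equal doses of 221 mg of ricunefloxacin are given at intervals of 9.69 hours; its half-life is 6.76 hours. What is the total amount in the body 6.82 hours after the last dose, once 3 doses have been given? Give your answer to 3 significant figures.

166 mg

The 3 doses were given 26.2, 16.51, 6.82 hours ago.
Total = 221·(1/2)^(26.2/6.76) + 221·(1/2)^(16.51/6.76) + 221·(1/2)^(6.82/6.76)
      = 15.055 + 40.662 + 109.82 ≈ 165.54 mg.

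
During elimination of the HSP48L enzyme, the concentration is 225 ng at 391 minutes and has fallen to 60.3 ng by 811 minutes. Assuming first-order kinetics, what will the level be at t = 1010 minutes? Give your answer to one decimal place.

Over Δt = 811 − 391 = 420 minutes, the level fell by a factor of 225/60.3 ≈ 3.7313.
n = log₂(3.7313) ≈ 1.8997 half-lives, so t½ = 420/1.8997 ≈ 221.09 minutes.
From t = 811 to t = 1010: 60.3 × (1/2)^((1010−811)/221.09) ≈ 32.312 ng.

32.3 ng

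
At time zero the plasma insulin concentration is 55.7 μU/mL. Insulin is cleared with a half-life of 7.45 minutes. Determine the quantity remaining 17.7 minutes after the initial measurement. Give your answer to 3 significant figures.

10.7 μU/mL

Number of half-lives: n = 17.7/7.45 ≈ 2.3758.
Remaining = 55.7 × (1/2)^2.3758 = 55.7 × 0.19266 ≈ 10.731 μU/mL.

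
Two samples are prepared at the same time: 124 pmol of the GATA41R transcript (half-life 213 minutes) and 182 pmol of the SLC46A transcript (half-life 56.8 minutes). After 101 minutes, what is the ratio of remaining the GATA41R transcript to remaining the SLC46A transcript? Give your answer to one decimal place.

1.7

GATA41R transcript: 124 × (1/2)^(101/213) = 124 × (1/2)^0.47418 ≈ 89.265 pmol.
SLC46A transcript: 182 × (1/2)^(101/56.8) = 182 × (1/2)^1.7782 ≈ 53.063 pmol.
Ratio ≈ 89.265 / 53.063 ≈ 1.6823.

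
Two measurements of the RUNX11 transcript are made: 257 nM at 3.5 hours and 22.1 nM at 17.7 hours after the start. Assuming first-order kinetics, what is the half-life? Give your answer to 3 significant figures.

Over Δt = 17.7 − 3.5 = 14.2 hours, the level fell by a factor of 257/22.1 ≈ 11.629.
n = log₂(11.629) ≈ 3.5397 half-lives, so t½ = 14.2/3.5397 ≈ 4.0117 hours.

4.01 hours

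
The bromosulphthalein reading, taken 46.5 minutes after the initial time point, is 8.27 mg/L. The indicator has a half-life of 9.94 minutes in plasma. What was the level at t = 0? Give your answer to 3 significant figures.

212 mg/L

Number of half-lives elapsed: n = 46.5/9.94 ≈ 4.6781.
A₀ = A × 2^n = 8.27 × 2^4.6781 = 8.27 × 25.6 ≈ 211.71 mg/L.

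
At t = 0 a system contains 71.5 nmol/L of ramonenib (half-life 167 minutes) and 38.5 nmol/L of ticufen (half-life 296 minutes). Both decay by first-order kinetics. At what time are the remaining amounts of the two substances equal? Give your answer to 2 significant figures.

340 minutes

Set 71.5·(1/2)^(t/167) = 38.5·(1/2)^(t/296).
Taking log₂: log₂(71.5/38.5) = t·(1/167 − 1/296).
log₂(1.8571) = 0.89308; 1/167 − 1/296 = 0.0026096.
t = 0.89308 / 0.0026096 ≈ 342.22 minutes.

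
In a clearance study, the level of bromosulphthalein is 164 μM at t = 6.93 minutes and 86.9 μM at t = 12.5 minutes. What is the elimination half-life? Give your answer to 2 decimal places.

6.08 minutes

Over Δt = 12.5 − 6.93 = 5.57 minutes, the level fell by a factor of 164/86.9 ≈ 1.8872.
n = log₂(1.8872) ≈ 0.91627 half-lives, so t½ = 5.57/0.91627 ≈ 6.079 minutes.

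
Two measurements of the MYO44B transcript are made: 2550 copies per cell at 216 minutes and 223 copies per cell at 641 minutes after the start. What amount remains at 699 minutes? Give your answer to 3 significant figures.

Over Δt = 641 − 216 = 425 minutes, the level fell by a factor of 2550/223 ≈ 11.435.
n = log₂(11.435) ≈ 3.5154 half-lives, so t½ = 425/3.5154 ≈ 120.9 minutes.
From t = 641 to t = 699: 223 × (1/2)^((699−641)/120.9) ≈ 159.91 copies per cell.

160 copies per cell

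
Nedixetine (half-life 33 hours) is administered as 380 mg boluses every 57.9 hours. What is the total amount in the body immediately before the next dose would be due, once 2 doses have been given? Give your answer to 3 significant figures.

146 mg

The 2 doses were given 115.8, 57.9 hours ago.
Total = 380·(1/2)^(115.8/33) + 380·(1/2)^(57.9/33)
      = 33.377 + 112.62 ≈ 146 mg.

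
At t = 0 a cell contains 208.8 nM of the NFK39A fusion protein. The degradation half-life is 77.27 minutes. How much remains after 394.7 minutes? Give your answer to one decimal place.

6.1 nM

Number of half-lives: n = 394.7/77.27 ≈ 5.1081.
Remaining = 208.8 × (1/2)^5.1081 = 208.8 × 0.028995 ≈ 6.0541 nM.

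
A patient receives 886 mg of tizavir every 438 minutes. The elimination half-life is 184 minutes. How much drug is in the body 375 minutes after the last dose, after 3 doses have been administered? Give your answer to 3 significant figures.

The 3 doses were given 1251, 813, 375 minutes ago.
Total = 886·(1/2)^(1251/184) + 886·(1/2)^(813/184) + 886·(1/2)^(375/184)
      = 7.9571 + 41.432 + 215.74 ≈ 265.12 mg.

265 mg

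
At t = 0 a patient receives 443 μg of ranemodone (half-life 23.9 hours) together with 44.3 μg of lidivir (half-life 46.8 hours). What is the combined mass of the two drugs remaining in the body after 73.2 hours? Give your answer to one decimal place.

68.0 μg

ranemodone: 443 × (1/2)^(73.2/23.9) = 443 × (1/2)^3.0628 ≈ 53.018 μg.
lidivir: 44.3 × (1/2)^(73.2/46.8) = 44.3 × (1/2)^1.5641 ≈ 14.982 μg.
Total = 53.018 + 14.982 ≈ 67.999 μg.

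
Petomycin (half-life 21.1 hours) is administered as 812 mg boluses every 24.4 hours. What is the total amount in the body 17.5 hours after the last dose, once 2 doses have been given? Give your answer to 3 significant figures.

662 mg

The 2 doses were given 41.9, 17.5 hours ago.
Total = 812·(1/2)^(41.9/21.1) + 812·(1/2)^(17.5/21.1)
      = 205.01 + 456.97 ≈ 661.98 mg.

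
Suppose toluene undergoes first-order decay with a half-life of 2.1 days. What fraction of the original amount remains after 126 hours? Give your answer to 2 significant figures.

0.18

126 hours = 5.25 days.
n = 5.25/2.1 ≈ 2.5 half-lives.
Fraction remaining = (1/2)^2.5 ≈ 0.17678.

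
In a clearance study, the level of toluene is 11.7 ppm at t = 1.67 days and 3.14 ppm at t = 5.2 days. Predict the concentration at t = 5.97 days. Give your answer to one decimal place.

Over Δt = 5.2 − 1.67 = 3.53 days, the level fell by a factor of 11.7/3.14 ≈ 3.7261.
n = log₂(3.7261) ≈ 1.8977 half-lives, so t½ = 3.53/1.8977 ≈ 1.8602 days.
From t = 5.2 to t = 5.97: 3.14 × (1/2)^((5.97−5.2)/1.8602) ≈ 2.3568 ppm.

2.4 ppm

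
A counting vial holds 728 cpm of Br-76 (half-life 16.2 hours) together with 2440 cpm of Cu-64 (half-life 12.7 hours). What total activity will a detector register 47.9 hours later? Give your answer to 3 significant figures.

Br-76: 728 × (1/2)^(47.9/16.2) = 728 × (1/2)^2.9568 ≈ 93.767 cpm.
Cu-64: 2440 × (1/2)^(47.9/12.7) = 2440 × (1/2)^3.7717 ≈ 178.65 cpm.
Total = 93.767 + 178.65 ≈ 272.42 cpm.

272 cpm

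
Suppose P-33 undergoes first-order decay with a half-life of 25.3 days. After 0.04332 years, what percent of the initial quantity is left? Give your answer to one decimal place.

64.8%

0.04332 years = 15.8118 days.
n = 15.8118/25.3 ≈ 0.62497 half-lives.
Fraction remaining = (1/2)^0.62497 ≈ 0.64843, i.e. 64.843%.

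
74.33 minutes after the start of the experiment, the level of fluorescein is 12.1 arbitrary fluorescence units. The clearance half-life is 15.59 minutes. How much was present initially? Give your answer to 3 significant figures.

Number of half-lives elapsed: n = 74.33/15.59 ≈ 4.7678.
A₀ = A × 2^n = 12.1 × 2^4.7678 = 12.1 × 27.243 ≈ 329.64 arbitrary fluorescence units.

330 arbitrary fluorescence units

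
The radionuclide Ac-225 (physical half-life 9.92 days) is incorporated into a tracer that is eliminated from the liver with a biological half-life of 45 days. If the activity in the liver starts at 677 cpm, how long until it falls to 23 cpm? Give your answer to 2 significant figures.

40 days

1/t_eff = 1/t_phys + 1/t_biol = 1/9.92 + 1/45 = 0.12303 per day.
t_eff = 9.92 × 45 / (9.92 + 45) ≈ 8.1282 days.
n = log₂(677/23) ≈ 4.8795; t = 4.8795 × 8.1282 ≈ 39.661 days.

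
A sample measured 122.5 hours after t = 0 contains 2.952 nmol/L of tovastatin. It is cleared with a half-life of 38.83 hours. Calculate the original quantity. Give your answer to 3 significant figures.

26.3 nmol/L

Number of half-lives elapsed: n = 122.5/38.83 ≈ 3.1548.
A₀ = A × 2^n = 2.952 × 2^3.1548 = 2.952 × 8.906 ≈ 26.291 nmol/L.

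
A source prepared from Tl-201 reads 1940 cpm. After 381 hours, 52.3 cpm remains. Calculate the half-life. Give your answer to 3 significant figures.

A/A₀ = 52.3/1940 ≈ 0.026959.
n = log₂(37.094) ≈ 5.2131 half-lives elapsed in 381 hours.
t½ = 381/5.2131 ≈ 73.085 hours.

73.1 hours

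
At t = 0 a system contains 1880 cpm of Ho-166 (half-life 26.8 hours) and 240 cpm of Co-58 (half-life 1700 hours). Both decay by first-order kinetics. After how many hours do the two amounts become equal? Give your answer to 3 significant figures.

80.9 hours

Set 1880·(1/2)^(t/26.8) = 240·(1/2)^(t/1700).
Taking log₂: log₂(1880/240) = t·(1/26.8 − 1/1700).
log₂(7.8333) = 2.9696; 1/26.8 − 1/1700 = 0.036725.
t = 2.9696 / 0.036725 ≈ 80.861 hours.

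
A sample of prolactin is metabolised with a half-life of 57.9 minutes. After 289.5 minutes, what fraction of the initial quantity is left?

n = 289.5/57.9 ≈ 5 half-lives.
Fraction remaining = (1/2)^5 ≈ 0.03125.

0.03125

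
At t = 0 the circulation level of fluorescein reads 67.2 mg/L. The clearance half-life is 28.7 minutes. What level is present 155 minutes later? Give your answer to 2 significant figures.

1.6 mg/L

Number of half-lives: n = 155/28.7 ≈ 5.4007.
Remaining = 67.2 × (1/2)^5.4007 = 67.2 × 0.023672 ≈ 1.5907 mg/L.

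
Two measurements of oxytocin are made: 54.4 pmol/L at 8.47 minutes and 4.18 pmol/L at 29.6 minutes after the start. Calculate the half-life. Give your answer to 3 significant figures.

Over Δt = 29.6 − 8.47 = 21.13 minutes, the level fell by a factor of 54.4/4.18 ≈ 13.014.
n = log₂(13.014) ≈ 3.702 half-lives, so t½ = 21.13/3.702 ≈ 5.7077 minutes.

5.71 minutes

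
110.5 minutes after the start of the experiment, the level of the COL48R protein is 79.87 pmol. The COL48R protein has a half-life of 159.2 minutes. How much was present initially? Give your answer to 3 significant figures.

Number of half-lives elapsed: n = 110.5/159.2 ≈ 0.6941.
A₀ = A × 2^n = 79.87 × 2^0.6941 = 79.87 × 1.6179 ≈ 129.22 pmol.

129 pmol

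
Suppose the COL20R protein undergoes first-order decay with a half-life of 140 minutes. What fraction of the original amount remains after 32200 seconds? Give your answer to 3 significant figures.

32200 seconds = 536.667 minutes.
n = 536.667/140 ≈ 3.8333 half-lives.
Fraction remaining = (1/2)^3.8333 ≈ 0.070154.

0.0702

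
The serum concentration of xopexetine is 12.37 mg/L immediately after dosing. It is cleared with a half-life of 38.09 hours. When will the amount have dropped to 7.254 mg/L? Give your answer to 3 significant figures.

29.3 hours

Fraction remaining = 7.254/12.37 ≈ 0.58642.
n = log₂(12.37/7.254) = ln(1.7053)/ln 2 ≈ 0.77 half-lives.
t = n × t½ = 0.77 × 38.09 ≈ 29.329 hours.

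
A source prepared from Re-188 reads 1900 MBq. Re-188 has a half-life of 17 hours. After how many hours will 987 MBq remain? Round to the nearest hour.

16 hours

Fraction remaining = 987/1900 ≈ 0.51947.
n = log₂(1900/987) = ln(1.925)/ln 2 ≈ 0.94488 half-lives.
t = n × t½ = 0.94488 × 17 ≈ 16.063 hours.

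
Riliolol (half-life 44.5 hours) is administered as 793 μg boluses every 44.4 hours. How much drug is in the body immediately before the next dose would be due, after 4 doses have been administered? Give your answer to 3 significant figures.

745 μg

The 4 doses were given 177.6, 133.2, 88.8, 44.4 hours ago.
Total = 793·(1/2)^(177.6/44.5) + 793·(1/2)^(133.2/44.5) + 793·(1/2)^(88.8/44.5) + 793·(1/2)^(44.4/44.5)
      = 49.872 + 99.589 + 198.87 + 397.12 ≈ 745.45 μg.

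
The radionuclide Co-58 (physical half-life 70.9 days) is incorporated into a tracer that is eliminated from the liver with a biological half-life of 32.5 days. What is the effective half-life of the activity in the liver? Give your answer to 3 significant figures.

1/t_eff = 1/t_phys + 1/t_biol = 1/70.9 + 1/32.5 = 0.044874 per day.
t_eff = 70.9 × 32.5 / (70.9 + 32.5) ≈ 22.285 days.

22.3 days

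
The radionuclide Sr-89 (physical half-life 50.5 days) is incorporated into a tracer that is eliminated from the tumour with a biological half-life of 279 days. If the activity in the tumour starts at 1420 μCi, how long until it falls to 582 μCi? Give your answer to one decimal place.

1/t_eff = 1/t_phys + 1/t_biol = 1/50.5 + 1/279 = 0.023386 per day.
t_eff = 50.5 × 279 / (50.5 + 279) ≈ 42.76 days.
n = log₂(1420/582) ≈ 1.2868; t = 1.2868 × 42.76 ≈ 55.024 days.

55.0 days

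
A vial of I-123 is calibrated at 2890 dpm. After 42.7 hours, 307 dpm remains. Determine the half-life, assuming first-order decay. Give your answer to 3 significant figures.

13.2 hours

A/A₀ = 307/2890 ≈ 0.10623.
n = log₂(9.4137) ≈ 3.2348 half-lives elapsed in 42.7 hours.
t½ = 42.7/3.2348 ≈ 13.2 hours.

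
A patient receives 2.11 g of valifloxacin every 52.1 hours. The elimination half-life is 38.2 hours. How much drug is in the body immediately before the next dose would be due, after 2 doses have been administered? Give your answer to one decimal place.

1.1 g

The 2 doses were given 104.2, 52.1 hours ago.
Total = 2.11·(1/2)^(104.2/38.2) + 2.11·(1/2)^(52.1/38.2)
      = 0.31853 + 0.81981 ≈ 1.1383 g.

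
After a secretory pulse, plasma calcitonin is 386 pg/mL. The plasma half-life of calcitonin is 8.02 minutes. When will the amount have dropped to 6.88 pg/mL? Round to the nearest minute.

47 minutes

Fraction remaining = 6.88/386 ≈ 0.017824.
n = log₂(386/6.88) = ln(56.105)/ln 2 ≈ 5.81 half-lives.
t = n × t½ = 5.81 × 8.02 ≈ 46.597 minutes.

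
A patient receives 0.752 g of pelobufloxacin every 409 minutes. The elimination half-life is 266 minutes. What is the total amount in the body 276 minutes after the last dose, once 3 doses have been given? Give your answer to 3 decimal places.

0.536 g

The 3 doses were given 1094, 685, 276 minutes ago.
Total = 0.752·(1/2)^(1094/266) + 0.752·(1/2)^(685/266) + 0.752·(1/2)^(276/266)
      = 0.043466 + 0.12619 + 0.36633 ≈ 0.53598 g.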